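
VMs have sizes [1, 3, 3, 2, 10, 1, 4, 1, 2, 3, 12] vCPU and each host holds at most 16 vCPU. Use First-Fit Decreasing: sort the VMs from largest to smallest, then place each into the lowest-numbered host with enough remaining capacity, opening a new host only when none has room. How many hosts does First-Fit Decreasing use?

3

Sorted descending: 12, 10, 4, 3, 3, 3, 2, 2, 1, 1, 1.
Put 12 vCPU in host 1; 4 vCPU remain.
Put 10 vCPU in host 2; 6 vCPU remain.
Put 4 vCPU in host 1; 0 vCPU remain.
Put 3 vCPU in host 2; 3 vCPU remain.
Put 3 vCPU in host 2; 0 vCPU remain.
Put 3 vCPU in host 3; 13 vCPU remain.
Put 2 vCPU in host 3; 11 vCPU remain.
Put 2 vCPU in host 3; 9 vCPU remain.
Put 1 vCPU in host 3; 8 vCPU remain.
Put 1 vCPU in host 3; 7 vCPU remain.
Put 1 vCPU in host 3; 6 vCPU remain.
Final hosts: [12,4] [10,3,3] [3,2,2,1,1,1].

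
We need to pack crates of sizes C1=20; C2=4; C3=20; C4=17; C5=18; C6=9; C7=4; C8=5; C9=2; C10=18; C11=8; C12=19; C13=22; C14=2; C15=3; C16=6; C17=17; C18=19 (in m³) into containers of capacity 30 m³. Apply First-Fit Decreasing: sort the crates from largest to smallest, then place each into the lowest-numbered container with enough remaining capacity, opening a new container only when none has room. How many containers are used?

9 containers

Sorted descending: 22, 20, 20, 19, 19, 18, 18, 17, 17, 9, 8, 6, 5, 4, 4, 3, 2, 2.
Put 22 m³ in container 1; 8 m³ remain.
Put 20 m³ in container 2; 10 m³ remain.
Put 20 m³ in container 3; 10 m³ remain.
Put 19 m³ in container 4; 11 m³ remain.
Put 19 m³ in container 5; 11 m³ remain.
Put 18 m³ in container 6; 12 m³ remain.
Put 18 m³ in container 7; 12 m³ remain.
Put 17 m³ in container 8; 13 m³ remain.
Put 17 m³ in container 9; 13 m³ remain.
Put 9 m³ in container 2; 1 m³ remain.
Put 8 m³ in container 1; 0 m³ remain.
Put 6 m³ in container 3; 4 m³ remain.
Put 5 m³ in container 4; 6 m³ remain.
Put 4 m³ in container 3; 0 m³ remain.
Put 4 m³ in container 4; 2 m³ remain.
Put 3 m³ in container 5; 8 m³ remain.
Put 2 m³ in container 4; 0 m³ remain.
Put 2 m³ in container 5; 6 m³ remain.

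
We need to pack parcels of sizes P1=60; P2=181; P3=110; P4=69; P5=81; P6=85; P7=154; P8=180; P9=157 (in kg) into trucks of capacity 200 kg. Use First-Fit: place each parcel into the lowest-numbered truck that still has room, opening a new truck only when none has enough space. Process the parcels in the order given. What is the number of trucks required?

7

Put P1 (60 kg) in truck 1; 140 kg remain.
Put P2 (181 kg) in truck 2; 19 kg remain.
Put P3 (110 kg) in truck 1; 30 kg remain.
Put P4 (69 kg) in truck 3; 131 kg remain.
Put P5 (81 kg) in truck 3; 50 kg remain.
Put P6 (85 kg) in truck 4; 115 kg remain.
Put P7 (154 kg) in truck 5; 46 kg remain.
Put P8 (180 kg) in truck 6; 20 kg remain.
Put P9 (157 kg) in truck 7; 43 kg remain.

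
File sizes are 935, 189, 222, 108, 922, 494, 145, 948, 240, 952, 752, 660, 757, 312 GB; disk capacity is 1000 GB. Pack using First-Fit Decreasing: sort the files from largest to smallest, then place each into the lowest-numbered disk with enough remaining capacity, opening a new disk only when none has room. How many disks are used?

8

Sorted descending: 952, 948, 935, 922, 757, 752, 660, 494, 312, 240, 222, 189, 145, 108.
952 GB → disk 1 (remaining 48 GB)
948 GB → disk 2 (remaining 52 GB)
935 GB → disk 3 (remaining 65 GB)
922 GB → disk 4 (remaining 78 GB)
757 GB → disk 5 (remaining 243 GB)
752 GB → disk 6 (remaining 248 GB)
660 GB → disk 7 (remaining 340 GB)
494 GB → disk 8 (remaining 506 GB)
312 GB → disk 7 (remaining 28 GB)
240 GB → disk 5 (remaining 3 GB)
222 GB → disk 6 (remaining 26 GB)
189 GB → disk 8 (remaining 317 GB)
145 GB → disk 8 (remaining 172 GB)
108 GB → disk 8 (remaining 64 GB)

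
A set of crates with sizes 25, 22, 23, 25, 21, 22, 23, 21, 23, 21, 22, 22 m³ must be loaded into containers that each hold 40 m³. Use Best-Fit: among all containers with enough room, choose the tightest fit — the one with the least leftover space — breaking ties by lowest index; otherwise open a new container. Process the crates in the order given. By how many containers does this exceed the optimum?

0

Best-Fit: [25] [22] [23] [25] [21] [22] [23] [21] [23] [21] [22] [22] → 12 containers.
12 crates exceed 20 m³ (half the capacity), and no two of those can share a container, so at least 12 containers are needed.
So 12 is already optimal.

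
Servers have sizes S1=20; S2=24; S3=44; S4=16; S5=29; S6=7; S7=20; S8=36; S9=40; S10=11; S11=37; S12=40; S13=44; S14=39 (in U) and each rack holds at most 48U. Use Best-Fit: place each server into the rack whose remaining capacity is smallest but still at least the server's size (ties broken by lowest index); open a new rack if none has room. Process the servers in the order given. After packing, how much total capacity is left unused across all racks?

rack 1: place S1 (20U), 28U left
rack 1: place S2 (24U), 4U left
rack 2: place S3 (44U), 4U left
rack 3: place S4 (16U), 32U left
rack 3: place S5 (29U), 3U left
rack 4: place S6 (7U), 41U left
rack 4: place S7 (20U), 21U left
rack 5: place S8 (36U), 12U left
rack 6: place S9 (40U), 8U left
rack 5: place S10 (11U), 1U left
rack 7: place S11 (37U), 11U left
rack 8: place S12 (40U), 8U left
rack 9: place S13 (44U), 4U left
rack 10: place S14 (39U), 9U left
10 racks × 48U = 480U; used 407U; unused 73U.

73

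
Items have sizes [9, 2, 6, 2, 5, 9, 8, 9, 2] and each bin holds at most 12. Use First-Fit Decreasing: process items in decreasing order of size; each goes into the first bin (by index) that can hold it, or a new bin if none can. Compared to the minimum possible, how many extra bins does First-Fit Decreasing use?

First-Fit Decreasing: [9,2] [9,2] [9,2] [8] [6,5] → 5 bins.
Total size 52; any packing needs at least ⌈52/12⌉ = 5 bins.
So 5 is already optimal.

0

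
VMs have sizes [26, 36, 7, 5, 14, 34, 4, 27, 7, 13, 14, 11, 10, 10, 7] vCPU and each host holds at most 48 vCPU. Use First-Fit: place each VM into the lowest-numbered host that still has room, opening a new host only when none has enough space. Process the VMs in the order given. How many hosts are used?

Put 26 vCPU in host 1; 22 vCPU remain.
Put 36 vCPU in host 2; 12 vCPU remain.
Put 7 vCPU in host 1; 15 vCPU remain.
Put 5 vCPU in host 1; 10 vCPU remain.
Put 14 vCPU in host 3; 34 vCPU remain.
Put 34 vCPU in host 3; 0 vCPU remain.
Put 4 vCPU in host 1; 6 vCPU remain.
Put 27 vCPU in host 4; 21 vCPU remain.
Put 7 vCPU in host 2; 5 vCPU remain.
Put 13 vCPU in host 4; 8 vCPU remain.
Put 14 vCPU in host 5; 34 vCPU remain.
Put 11 vCPU in host 5; 23 vCPU remain.
Put 10 vCPU in host 5; 13 vCPU remain.
Put 10 vCPU in host 5; 3 vCPU remain.
Put 7 vCPU in host 4; 1 vCPU remain.
Final hosts: [26,7,5,4] [36,7] [14,34] [27,13,7] [14,11,10,10].

5 hosts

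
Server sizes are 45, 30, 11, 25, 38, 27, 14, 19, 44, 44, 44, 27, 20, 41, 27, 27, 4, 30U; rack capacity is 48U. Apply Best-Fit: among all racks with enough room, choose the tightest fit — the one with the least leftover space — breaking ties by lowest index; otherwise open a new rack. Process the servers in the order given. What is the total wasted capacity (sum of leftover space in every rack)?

107

45U → rack 1 (remaining 3U)
30U → rack 2 (remaining 18U)
11U → rack 2 (remaining 7U)
25U → rack 3 (remaining 23U)
38U → rack 4 (remaining 10U)
27U → rack 5 (remaining 21U)
14U → rack 5 (remaining 7U)
19U → rack 3 (remaining 4U)
44U → rack 6 (remaining 4U)
44U → rack 7 (remaining 4U)
44U → rack 8 (remaining 4U)
27U → rack 9 (remaining 21U)
20U → rack 9 (remaining 1U)
41U → rack 10 (remaining 7U)
27U → rack 11 (remaining 21U)
27U → rack 12 (remaining 21U)
4U → rack 3 (remaining 0U)
30U → rack 13 (remaining 18U)
13 racks × 48U = 624U; used 517U; unused 107U.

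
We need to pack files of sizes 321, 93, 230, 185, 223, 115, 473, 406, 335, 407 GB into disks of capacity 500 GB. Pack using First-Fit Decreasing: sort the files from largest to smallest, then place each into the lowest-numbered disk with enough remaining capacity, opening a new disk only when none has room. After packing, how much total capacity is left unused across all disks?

Sorted descending: 473, 407, 406, 335, 321, 230, 223, 185, 115, 93.
disk 1: place 473 GB, 27 GB left
disk 2: place 407 GB, 93 GB left
disk 3: place 406 GB, 94 GB left
disk 4: place 335 GB, 165 GB left
disk 5: place 321 GB, 179 GB left
disk 6: place 230 GB, 270 GB left
disk 6: place 223 GB, 47 GB left
disk 7: place 185 GB, 315 GB left
disk 4: place 115 GB, 50 GB left
disk 2: place 93 GB, 0 GB left
7 disks × 500 GB = 3500 GB; used 2788 GB; unused 712 GB.

712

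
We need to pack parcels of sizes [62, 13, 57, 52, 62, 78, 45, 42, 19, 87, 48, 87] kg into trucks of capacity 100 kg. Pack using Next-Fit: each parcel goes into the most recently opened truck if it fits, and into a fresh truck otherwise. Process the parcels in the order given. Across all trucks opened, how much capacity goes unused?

348

truck 1: place 62 kg, 38 kg left
truck 1: place 13 kg, 25 kg left
truck 2: place 57 kg, 43 kg left
truck 3: place 52 kg, 48 kg left
truck 4: place 62 kg, 38 kg left
truck 5: place 78 kg, 22 kg left
truck 6: place 45 kg, 55 kg left
truck 6: place 42 kg, 13 kg left
truck 7: place 19 kg, 81 kg left
truck 8: place 87 kg, 13 kg left
truck 9: place 48 kg, 52 kg left
truck 10: place 87 kg, 13 kg left
10 trucks × 100 kg = 1000 kg; used 652 kg; unused 348 kg.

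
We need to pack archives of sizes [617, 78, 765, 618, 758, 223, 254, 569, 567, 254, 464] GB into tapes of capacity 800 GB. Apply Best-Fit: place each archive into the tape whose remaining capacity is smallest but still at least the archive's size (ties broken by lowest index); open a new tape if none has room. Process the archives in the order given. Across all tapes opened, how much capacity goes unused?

617 GB → tape 1 (remaining 183 GB)
78 GB → tape 1 (remaining 105 GB)
765 GB → tape 2 (remaining 35 GB)
618 GB → tape 3 (remaining 182 GB)
758 GB → tape 4 (remaining 42 GB)
223 GB → tape 5 (remaining 577 GB)
254 GB → tape 5 (remaining 323 GB)
569 GB → tape 6 (remaining 231 GB)
567 GB → tape 7 (remaining 233 GB)
254 GB → tape 5 (remaining 69 GB)
464 GB → tape 8 (remaining 336 GB)
8 tapes × 800 GB = 6400 GB; used 5167 GB; unused 1233 GB.

1233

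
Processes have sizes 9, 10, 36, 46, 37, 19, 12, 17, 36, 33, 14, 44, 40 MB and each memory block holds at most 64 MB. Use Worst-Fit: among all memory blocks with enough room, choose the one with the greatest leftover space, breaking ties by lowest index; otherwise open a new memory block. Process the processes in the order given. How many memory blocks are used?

7 memory blocks

memory block 1: place 9 MB, 55 MB left
memory block 1: place 10 MB, 45 MB left
memory block 1: place 36 MB, 9 MB left
memory block 2: place 46 MB, 18 MB left
memory block 3: place 37 MB, 27 MB left
memory block 3: place 19 MB, 8 MB left
memory block 2: place 12 MB, 6 MB left
memory block 4: place 17 MB, 47 MB left
memory block 4: place 36 MB, 11 MB left
memory block 5: place 33 MB, 31 MB left
memory block 5: place 14 MB, 17 MB left
memory block 6: place 44 MB, 20 MB left
memory block 7: place 40 MB, 24 MB left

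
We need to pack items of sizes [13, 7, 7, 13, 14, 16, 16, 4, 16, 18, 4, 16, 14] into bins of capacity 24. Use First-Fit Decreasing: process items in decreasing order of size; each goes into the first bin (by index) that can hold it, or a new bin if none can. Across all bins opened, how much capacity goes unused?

Sorted descending: 18, 16, 16, 16, 16, 14, 14, 13, 13, 7, 7, 4, 4.
Put 18 in bin 1; 6 remain.
Put 16 in bin 2; 8 remain.
Put 16 in bin 3; 8 remain.
Put 16 in bin 4; 8 remain.
Put 16 in bin 5; 8 remain.
Put 14 in bin 6; 10 remain.
Put 14 in bin 7; 10 remain.
Put 13 in bin 8; 11 remain.
Put 13 in bin 9; 11 remain.
Put 7 in bin 2; 1 remain.
Put 7 in bin 3; 1 remain.
Put 4 in bin 1; 2 remain.
Put 4 in bin 4; 4 remain.
9 bins × 24 = 216; used 158; unused 58.

58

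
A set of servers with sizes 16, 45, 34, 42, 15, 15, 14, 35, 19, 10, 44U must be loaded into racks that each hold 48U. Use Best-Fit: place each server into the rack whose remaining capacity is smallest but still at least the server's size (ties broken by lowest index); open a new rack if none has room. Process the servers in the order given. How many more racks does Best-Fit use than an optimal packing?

Best-Fit: [16,15,15] [45] [34,14] [42] [35,10] [19] [44] → 7 racks.
Total size 289U; any packing needs at least ⌈289/48⌉ = 7 racks.
So 7 is already optimal.

0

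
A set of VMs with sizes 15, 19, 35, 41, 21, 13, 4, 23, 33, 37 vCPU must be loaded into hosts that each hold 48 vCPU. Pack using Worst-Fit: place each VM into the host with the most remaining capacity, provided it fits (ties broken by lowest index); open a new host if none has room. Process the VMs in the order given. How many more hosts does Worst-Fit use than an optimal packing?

1

Worst-Fit: [15,19,4] [35] [41] [21,13] [23] [33] [37] → 7 hosts.
Total size 241 vCPU; any packing needs at least ⌈241/48⌉ = 6 hosts.
An optimal packing achieves that bound: [41,4] [37] [35,13] [33,15] [23,21] [19] → 6 hosts.
Excess: 7 − 6 = 1.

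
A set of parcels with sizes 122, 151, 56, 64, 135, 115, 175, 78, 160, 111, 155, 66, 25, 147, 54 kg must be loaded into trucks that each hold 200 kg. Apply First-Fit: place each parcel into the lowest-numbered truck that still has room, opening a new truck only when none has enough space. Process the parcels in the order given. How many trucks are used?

10 trucks

122 kg → truck 1 (remaining 78 kg)
151 kg → truck 2 (remaining 49 kg)
56 kg → truck 1 (remaining 22 kg)
64 kg → truck 3 (remaining 136 kg)
135 kg → truck 3 (remaining 1 kg)
115 kg → truck 4 (remaining 85 kg)
175 kg → truck 5 (remaining 25 kg)
78 kg → truck 4 (remaining 7 kg)
160 kg → truck 6 (remaining 40 kg)
111 kg → truck 7 (remaining 89 kg)
155 kg → truck 8 (remaining 45 kg)
66 kg → truck 7 (remaining 23 kg)
25 kg → truck 2 (remaining 24 kg)
147 kg → truck 9 (remaining 53 kg)
54 kg → truck 10 (remaining 146 kg)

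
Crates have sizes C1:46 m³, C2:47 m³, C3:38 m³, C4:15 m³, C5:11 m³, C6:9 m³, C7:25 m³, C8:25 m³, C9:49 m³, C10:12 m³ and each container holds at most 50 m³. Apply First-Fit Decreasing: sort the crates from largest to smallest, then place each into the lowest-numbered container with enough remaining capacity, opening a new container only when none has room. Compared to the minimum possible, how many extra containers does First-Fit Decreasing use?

0

First-Fit Decreasing: [49] [47] [46] [38,12] [25,25] [15,11,9] → 6 containers.
Total size 277 m³; any packing needs at least ⌈277/50⌉ = 6 containers.
So 6 is already optimal.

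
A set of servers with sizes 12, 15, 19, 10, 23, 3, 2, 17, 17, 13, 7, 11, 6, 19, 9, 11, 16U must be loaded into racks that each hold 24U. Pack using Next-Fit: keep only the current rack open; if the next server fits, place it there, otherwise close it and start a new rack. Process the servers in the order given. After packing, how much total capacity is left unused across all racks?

rack 1: place 12U, 12U left
rack 2: place 15U, 9U left
rack 3: place 19U, 5U left
rack 4: place 10U, 14U left
rack 5: place 23U, 1U left
rack 6: place 3U, 21U left
rack 6: place 2U, 19U left
rack 6: place 17U, 2U left
rack 7: place 17U, 7U left
rack 8: place 13U, 11U left
rack 8: place 7U, 4U left
rack 9: place 11U, 13U left
rack 9: place 6U, 7U left
rack 10: place 19U, 5U left
rack 11: place 9U, 15U left
rack 11: place 11U, 4U left
rack 12: place 16U, 8U left
12 racks × 24U = 288U; used 210U; unused 78U.

78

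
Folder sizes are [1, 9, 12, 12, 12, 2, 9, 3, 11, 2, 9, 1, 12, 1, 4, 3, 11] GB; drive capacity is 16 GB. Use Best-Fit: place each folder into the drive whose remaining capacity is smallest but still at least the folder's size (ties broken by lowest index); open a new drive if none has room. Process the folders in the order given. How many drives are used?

1 GB → drive 1 (remaining 15 GB)
9 GB → drive 1 (remaining 6 GB)
12 GB → drive 2 (remaining 4 GB)
12 GB → drive 3 (remaining 4 GB)
12 GB → drive 4 (remaining 4 GB)
2 GB → drive 2 (remaining 2 GB)
9 GB → drive 5 (remaining 7 GB)
3 GB → drive 3 (remaining 1 GB)
11 GB → drive 6 (remaining 5 GB)
2 GB → drive 2 (remaining 0 GB)
9 GB → drive 7 (remaining 7 GB)
1 GB → drive 3 (remaining 0 GB)
12 GB → drive 8 (remaining 4 GB)
1 GB → drive 4 (remaining 3 GB)
4 GB → drive 8 (remaining 0 GB)
3 GB → drive 4 (remaining 0 GB)
11 GB → drive 9 (remaining 5 GB)

9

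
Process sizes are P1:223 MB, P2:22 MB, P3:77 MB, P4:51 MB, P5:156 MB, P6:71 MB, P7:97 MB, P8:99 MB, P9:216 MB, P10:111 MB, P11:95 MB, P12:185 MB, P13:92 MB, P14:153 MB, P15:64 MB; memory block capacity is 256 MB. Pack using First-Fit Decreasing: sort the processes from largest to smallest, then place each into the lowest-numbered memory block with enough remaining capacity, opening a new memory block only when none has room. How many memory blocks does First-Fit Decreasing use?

8 memory blocks

Sorted descending: 223, 216, 185, 156, 153, 111, 99, 97, 95, 92, 77, 71, 64, 51, 22.
memory block 1: place 223 MB, 33 MB left
memory block 2: place 216 MB, 40 MB left
memory block 3: place 185 MB, 71 MB left
memory block 4: place 156 MB, 100 MB left
memory block 5: place 153 MB, 103 MB left
memory block 6: place 111 MB, 145 MB left
memory block 4: place 99 MB, 1 MB left
memory block 5: place 97 MB, 6 MB left
memory block 6: place 95 MB, 50 MB left
memory block 7: place 92 MB, 164 MB left
memory block 7: place 77 MB, 87 MB left
memory block 3: place 71 MB, 0 MB left
memory block 7: place 64 MB, 23 MB left
memory block 8: place 51 MB, 205 MB left
memory block 1: place 22 MB, 11 MB left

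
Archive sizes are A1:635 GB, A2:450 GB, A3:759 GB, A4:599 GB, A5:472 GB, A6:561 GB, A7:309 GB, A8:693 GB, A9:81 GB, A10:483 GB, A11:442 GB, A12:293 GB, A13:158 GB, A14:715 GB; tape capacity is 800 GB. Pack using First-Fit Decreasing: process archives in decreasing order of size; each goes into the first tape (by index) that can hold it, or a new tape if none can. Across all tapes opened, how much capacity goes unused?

1350

Sorted descending: 759, 715, 693, 635, 599, 561, 483, 472, 450, 442, 309, 293, 158, 81.
759 GB → tape 1 (remaining 41 GB)
715 GB → tape 2 (remaining 85 GB)
693 GB → tape 3 (remaining 107 GB)
635 GB → tape 4 (remaining 165 GB)
599 GB → tape 5 (remaining 201 GB)
561 GB → tape 6 (remaining 239 GB)
483 GB → tape 7 (remaining 317 GB)
472 GB → tape 8 (remaining 328 GB)
450 GB → tape 9 (remaining 350 GB)
442 GB → tape 10 (remaining 358 GB)
309 GB → tape 7 (remaining 8 GB)
293 GB → tape 8 (remaining 35 GB)
158 GB → tape 4 (remaining 7 GB)
81 GB → tape 2 (remaining 4 GB)
10 tapes × 800 GB = 8000 GB; used 6650 GB; unused 1350 GB.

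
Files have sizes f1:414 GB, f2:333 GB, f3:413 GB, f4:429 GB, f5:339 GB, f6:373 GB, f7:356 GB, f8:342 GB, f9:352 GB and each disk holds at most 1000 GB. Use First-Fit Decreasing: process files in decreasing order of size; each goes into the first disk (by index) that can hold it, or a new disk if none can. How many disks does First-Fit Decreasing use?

5 disks

Sorted descending: 429, 414, 413, 373, 356, 352, 342, 339, 333.
Put 429 GB in disk 1; 571 GB remain.
Put 414 GB in disk 1; 157 GB remain.
Put 413 GB in disk 2; 587 GB remain.
Put 373 GB in disk 2; 214 GB remain.
Put 356 GB in disk 3; 644 GB remain.
Put 352 GB in disk 3; 292 GB remain.
Put 342 GB in disk 4; 658 GB remain.
Put 339 GB in disk 4; 319 GB remain.
Put 333 GB in disk 5; 667 GB remain.
Final disks: [429,414] [413,373] [356,352] [342,339] [333].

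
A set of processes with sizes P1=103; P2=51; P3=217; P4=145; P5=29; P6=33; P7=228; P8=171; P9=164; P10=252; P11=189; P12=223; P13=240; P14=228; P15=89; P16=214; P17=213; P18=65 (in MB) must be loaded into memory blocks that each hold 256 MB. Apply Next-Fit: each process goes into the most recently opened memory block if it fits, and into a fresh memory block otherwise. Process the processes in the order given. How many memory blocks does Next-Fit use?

P1 (103 MB) → memory block 1 (remaining 153 MB)
P2 (51 MB) → memory block 1 (remaining 102 MB)
P3 (217 MB) → memory block 2 (remaining 39 MB)
P4 (145 MB) → memory block 3 (remaining 111 MB)
P5 (29 MB) → memory block 3 (remaining 82 MB)
P6 (33 MB) → memory block 3 (remaining 49 MB)
P7 (228 MB) → memory block 4 (remaining 28 MB)
P8 (171 MB) → memory block 5 (remaining 85 MB)
P9 (164 MB) → memory block 6 (remaining 92 MB)
P10 (252 MB) → memory block 7 (remaining 4 MB)
P11 (189 MB) → memory block 8 (remaining 67 MB)
P12 (223 MB) → memory block 9 (remaining 33 MB)
P13 (240 MB) → memory block 10 (remaining 16 MB)
P14 (228 MB) → memory block 11 (remaining 28 MB)
P15 (89 MB) → memory block 12 (remaining 167 MB)
P16 (214 MB) → memory block 13 (remaining 42 MB)
P17 (213 MB) → memory block 14 (remaining 43 MB)
P18 (65 MB) → memory block 15 (remaining 191 MB)
Final memory blocks: [103,51] [217] [145,29,33] [228] [171] [164] [252] [189] [223] [240] [228] [89] [214] [213] [65].

15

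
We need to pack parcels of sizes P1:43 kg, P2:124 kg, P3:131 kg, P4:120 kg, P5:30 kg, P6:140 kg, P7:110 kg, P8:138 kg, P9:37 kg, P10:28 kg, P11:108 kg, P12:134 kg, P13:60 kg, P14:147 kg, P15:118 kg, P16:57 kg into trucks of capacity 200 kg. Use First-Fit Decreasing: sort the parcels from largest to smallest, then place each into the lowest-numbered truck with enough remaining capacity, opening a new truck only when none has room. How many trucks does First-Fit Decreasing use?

Sorted descending: 147, 140, 138, 134, 131, 124, 120, 118, 110, 108, 60, 57, 43, 37, 30, 28.
147 kg → truck 1 (remaining 53 kg)
140 kg → truck 2 (remaining 60 kg)
138 kg → truck 3 (remaining 62 kg)
134 kg → truck 4 (remaining 66 kg)
131 kg → truck 5 (remaining 69 kg)
124 kg → truck 6 (remaining 76 kg)
120 kg → truck 7 (remaining 80 kg)
118 kg → truck 8 (remaining 82 kg)
110 kg → truck 9 (remaining 90 kg)
108 kg → truck 10 (remaining 92 kg)
60 kg → truck 2 (remaining 0 kg)
57 kg → truck 3 (remaining 5 kg)
43 kg → truck 1 (remaining 10 kg)
37 kg → truck 4 (remaining 29 kg)
30 kg → truck 5 (remaining 39 kg)
28 kg → truck 4 (remaining 1 kg)
Final trucks: [147,43] [140,60] [138,57] [134,37,28] [131,30] [124] [120] [118] [110] [108].

10 trucks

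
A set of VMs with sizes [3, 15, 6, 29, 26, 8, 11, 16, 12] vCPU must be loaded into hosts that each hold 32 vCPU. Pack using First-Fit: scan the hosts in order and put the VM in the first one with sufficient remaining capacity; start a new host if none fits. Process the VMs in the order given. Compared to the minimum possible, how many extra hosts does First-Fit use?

First-Fit: [3,15,6,8] [29] [26] [11,16] [12] → 5 hosts.
Total size 126 vCPU; any packing needs at least ⌈126/32⌉ = 4 hosts.
An optimal packing achieves that bound: [29,3] [26,6] [16,15] [12,11,8] → 4 hosts.
Excess: 5 − 4 = 1.

1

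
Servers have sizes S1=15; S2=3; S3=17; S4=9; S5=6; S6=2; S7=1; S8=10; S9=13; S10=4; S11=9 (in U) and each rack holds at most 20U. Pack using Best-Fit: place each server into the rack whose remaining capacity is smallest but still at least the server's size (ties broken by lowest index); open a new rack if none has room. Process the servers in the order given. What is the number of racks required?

5

rack 1: place S1 (15U), 5U left
rack 1: place S2 (3U), 2U left
rack 2: place S3 (17U), 3U left
rack 3: place S4 (9U), 11U left
rack 3: place S5 (6U), 5U left
rack 1: place S6 (2U), 0U left
rack 2: place S7 (1U), 2U left
rack 4: place S8 (10U), 10U left
rack 5: place S9 (13U), 7U left
rack 3: place S10 (4U), 1U left
rack 4: place S11 (9U), 1U left
Final racks: [15,3,2] [17,1] [9,6,4] [10,9] [13].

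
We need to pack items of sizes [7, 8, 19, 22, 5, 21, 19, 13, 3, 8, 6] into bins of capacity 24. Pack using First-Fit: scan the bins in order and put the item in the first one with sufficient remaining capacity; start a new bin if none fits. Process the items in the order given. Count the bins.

7 → bin 1 (remaining 17)
8 → bin 1 (remaining 9)
19 → bin 2 (remaining 5)
22 → bin 3 (remaining 2)
5 → bin 1 (remaining 4)
21 → bin 4 (remaining 3)
19 → bin 5 (remaining 5)
13 → bin 6 (remaining 11)
3 → bin 1 (remaining 1)
8 → bin 6 (remaining 3)
6 → bin 7 (remaining 18)

7 bins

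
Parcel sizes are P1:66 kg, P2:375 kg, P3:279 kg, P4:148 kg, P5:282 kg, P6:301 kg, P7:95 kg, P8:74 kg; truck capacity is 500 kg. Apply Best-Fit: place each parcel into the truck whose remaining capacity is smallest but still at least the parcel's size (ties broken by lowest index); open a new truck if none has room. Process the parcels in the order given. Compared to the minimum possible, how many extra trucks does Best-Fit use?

0

Best-Fit: [66,375] [279,148] [282] [301,95,74] → 4 trucks.
Total size 1620 kg; any packing needs at least ⌈1620/500⌉ = 4 trucks.
So 4 is already optimal.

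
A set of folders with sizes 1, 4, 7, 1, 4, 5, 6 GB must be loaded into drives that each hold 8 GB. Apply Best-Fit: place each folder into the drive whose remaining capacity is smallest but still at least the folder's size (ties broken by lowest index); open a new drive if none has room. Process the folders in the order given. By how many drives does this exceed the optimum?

Best-Fit: [1,4] [7,1] [4] [5] [6] → 5 drives.
Total size 28 GB; any packing needs at least ⌈28/8⌉ = 4 drives.
An optimal packing achieves that bound: [7,1] [6,1] [5] [4,4] → 4 drives.
Excess: 5 − 4 = 1.

1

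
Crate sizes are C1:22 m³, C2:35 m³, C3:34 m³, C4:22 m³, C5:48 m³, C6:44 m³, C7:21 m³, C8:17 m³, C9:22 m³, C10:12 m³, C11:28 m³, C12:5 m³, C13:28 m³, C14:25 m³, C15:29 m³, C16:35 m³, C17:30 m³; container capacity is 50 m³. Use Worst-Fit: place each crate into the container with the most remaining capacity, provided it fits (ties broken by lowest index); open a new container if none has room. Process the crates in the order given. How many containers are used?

13

Put C1 (22 m³) in container 1; 28 m³ remain.
Put C2 (35 m³) in container 2; 15 m³ remain.
Put C3 (34 m³) in container 3; 16 m³ remain.
Put C4 (22 m³) in container 1; 6 m³ remain.
Put C5 (48 m³) in container 4; 2 m³ remain.
Put C6 (44 m³) in container 5; 6 m³ remain.
Put C7 (21 m³) in container 6; 29 m³ remain.
Put C8 (17 m³) in container 6; 12 m³ remain.
Put C9 (22 m³) in container 7; 28 m³ remain.
Put C10 (12 m³) in container 7; 16 m³ remain.
Put C11 (28 m³) in container 8; 22 m³ remain.
Put C12 (5 m³) in container 8; 17 m³ remain.
Put C13 (28 m³) in container 9; 22 m³ remain.
Put C14 (25 m³) in container 10; 25 m³ remain.
Put C15 (29 m³) in container 11; 21 m³ remain.
Put C16 (35 m³) in container 12; 15 m³ remain.
Put C17 (30 m³) in container 13; 20 m³ remain.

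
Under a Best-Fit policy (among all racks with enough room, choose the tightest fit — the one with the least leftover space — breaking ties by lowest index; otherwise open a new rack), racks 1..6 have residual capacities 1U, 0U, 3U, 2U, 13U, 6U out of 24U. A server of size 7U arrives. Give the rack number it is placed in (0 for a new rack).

5

Racks with room: rack 5 (13U).
Tightest fit is rack 5 with 13U free.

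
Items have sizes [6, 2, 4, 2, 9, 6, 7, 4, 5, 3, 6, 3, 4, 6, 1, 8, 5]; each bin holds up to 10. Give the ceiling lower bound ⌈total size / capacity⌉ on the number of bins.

9

Total size = 6 + 2 + 4 + 2 + 9 + 6 + 7 + 4 + 5 + 3 + 6 + 3 + 4 + 6 + 1 + 8 + 5 = 81.
⌈81 / 10⌉ = 9.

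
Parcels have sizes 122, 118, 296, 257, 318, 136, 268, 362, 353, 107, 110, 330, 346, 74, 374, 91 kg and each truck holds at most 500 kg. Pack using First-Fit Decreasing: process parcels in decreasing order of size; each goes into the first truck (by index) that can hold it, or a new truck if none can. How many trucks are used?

9 trucks

Sorted descending: 374, 362, 353, 346, 330, 318, 296, 268, 257, 136, 122, 118, 110, 107, 91, 74.
Put 374 kg in truck 1; 126 kg remain.
Put 362 kg in truck 2; 138 kg remain.
Put 353 kg in truck 3; 147 kg remain.
Put 346 kg in truck 4; 154 kg remain.
Put 330 kg in truck 5; 170 kg remain.
Put 318 kg in truck 6; 182 kg remain.
Put 296 kg in truck 7; 204 kg remain.
Put 268 kg in truck 8; 232 kg remain.
Put 257 kg in truck 9; 243 kg remain.
Put 136 kg in truck 2; 2 kg remain.
Put 122 kg in truck 1; 4 kg remain.
Put 118 kg in truck 3; 29 kg remain.
Put 110 kg in truck 4; 44 kg remain.
Put 107 kg in truck 5; 63 kg remain.
Put 91 kg in truck 6; 91 kg remain.
Put 74 kg in truck 6; 17 kg remain.
Final trucks: [374,122] [362,136] [353,118] [346,110] [330,107] [318,91,74] [296] [268] [257].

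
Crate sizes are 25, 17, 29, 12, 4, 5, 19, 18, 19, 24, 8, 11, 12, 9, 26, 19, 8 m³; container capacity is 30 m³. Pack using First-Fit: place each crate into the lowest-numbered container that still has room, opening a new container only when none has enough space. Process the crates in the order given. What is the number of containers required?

10

25 m³ → container 1 (remaining 5 m³)
17 m³ → container 2 (remaining 13 m³)
29 m³ → container 3 (remaining 1 m³)
12 m³ → container 2 (remaining 1 m³)
4 m³ → container 1 (remaining 1 m³)
5 m³ → container 4 (remaining 25 m³)
19 m³ → container 4 (remaining 6 m³)
18 m³ → container 5 (remaining 12 m³)
19 m³ → container 6 (remaining 11 m³)
24 m³ → container 7 (remaining 6 m³)
8 m³ → container 5 (remaining 4 m³)
11 m³ → container 6 (remaining 0 m³)
12 m³ → container 8 (remaining 18 m³)
9 m³ → container 8 (remaining 9 m³)
26 m³ → container 9 (remaining 4 m³)
19 m³ → container 10 (remaining 11 m³)
8 m³ → container 8 (remaining 1 m³)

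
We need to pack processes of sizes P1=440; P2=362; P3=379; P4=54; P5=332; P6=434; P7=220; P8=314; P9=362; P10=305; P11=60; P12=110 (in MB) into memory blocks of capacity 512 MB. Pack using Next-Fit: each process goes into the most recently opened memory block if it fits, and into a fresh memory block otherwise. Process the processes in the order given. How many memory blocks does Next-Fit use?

P1 (440 MB) → memory block 1 (remaining 72 MB)
P2 (362 MB) → memory block 2 (remaining 150 MB)
P3 (379 MB) → memory block 3 (remaining 133 MB)
P4 (54 MB) → memory block 3 (remaining 79 MB)
P5 (332 MB) → memory block 4 (remaining 180 MB)
P6 (434 MB) → memory block 5 (remaining 78 MB)
P7 (220 MB) → memory block 6 (remaining 292 MB)
P8 (314 MB) → memory block 7 (remaining 198 MB)
P9 (362 MB) → memory block 8 (remaining 150 MB)
P10 (305 MB) → memory block 9 (remaining 207 MB)
P11 (60 MB) → memory block 9 (remaining 147 MB)
P12 (110 MB) → memory block 9 (remaining 37 MB)
Final memory blocks: [440] [362] [379,54] [332] [434] [220] [314] [362] [305,60,110].

9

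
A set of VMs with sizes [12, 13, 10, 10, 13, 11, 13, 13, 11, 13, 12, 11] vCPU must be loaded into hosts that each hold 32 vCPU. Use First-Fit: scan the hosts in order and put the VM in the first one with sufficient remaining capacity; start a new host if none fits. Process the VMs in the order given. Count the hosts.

Put 12 vCPU in host 1; 20 vCPU remain.
Put 13 vCPU in host 1; 7 vCPU remain.
Put 10 vCPU in host 2; 22 vCPU remain.
Put 10 vCPU in host 2; 12 vCPU remain.
Put 13 vCPU in host 3; 19 vCPU remain.
Put 11 vCPU in host 2; 1 vCPU remain.
Put 13 vCPU in host 3; 6 vCPU remain.
Put 13 vCPU in host 4; 19 vCPU remain.
Put 11 vCPU in host 4; 8 vCPU remain.
Put 13 vCPU in host 5; 19 vCPU remain.
Put 12 vCPU in host 5; 7 vCPU remain.
Put 11 vCPU in host 6; 21 vCPU remain.

6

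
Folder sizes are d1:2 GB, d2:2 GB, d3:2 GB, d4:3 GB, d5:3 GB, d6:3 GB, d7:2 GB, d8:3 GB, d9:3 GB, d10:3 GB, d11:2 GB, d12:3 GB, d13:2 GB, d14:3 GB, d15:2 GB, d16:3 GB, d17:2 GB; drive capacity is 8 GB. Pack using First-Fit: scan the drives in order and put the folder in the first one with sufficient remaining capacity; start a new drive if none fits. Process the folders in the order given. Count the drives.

6

drive 1: place d1 (2 GB), 6 GB left
drive 1: place d2 (2 GB), 4 GB left
drive 1: place d3 (2 GB), 2 GB left
drive 2: place d4 (3 GB), 5 GB left
drive 2: place d5 (3 GB), 2 GB left
drive 3: place d6 (3 GB), 5 GB left
drive 1: place d7 (2 GB), 0 GB left
drive 3: place d8 (3 GB), 2 GB left
drive 4: place d9 (3 GB), 5 GB left
drive 4: place d10 (3 GB), 2 GB left
drive 2: place d11 (2 GB), 0 GB left
drive 5: place d12 (3 GB), 5 GB left
drive 3: place d13 (2 GB), 0 GB left
drive 5: place d14 (3 GB), 2 GB left
drive 4: place d15 (2 GB), 0 GB left
drive 6: place d16 (3 GB), 5 GB left
drive 5: place d17 (2 GB), 0 GB left
Final drives: [2,2,2,2] [3,3,2] [3,3,2] [3,3,2] [3,3,2] [3].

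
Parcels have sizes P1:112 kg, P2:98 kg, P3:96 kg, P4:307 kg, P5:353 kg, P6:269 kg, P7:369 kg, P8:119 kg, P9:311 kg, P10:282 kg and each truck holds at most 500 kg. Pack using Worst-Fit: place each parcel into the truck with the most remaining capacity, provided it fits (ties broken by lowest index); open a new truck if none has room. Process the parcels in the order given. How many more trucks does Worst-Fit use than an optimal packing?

Worst-Fit: [112,98,96] [307] [353] [269,119] [369] [311] [282] → 7 trucks.
6 parcels exceed 250 kg (half the capacity), and no two of those can share a truck, so at least 6 trucks are needed.
An optimal packing achieves that bound: [369,119] [353,112] [311,98] [307,96] [282] [269] → 6 trucks.
Excess: 7 − 6 = 1.

1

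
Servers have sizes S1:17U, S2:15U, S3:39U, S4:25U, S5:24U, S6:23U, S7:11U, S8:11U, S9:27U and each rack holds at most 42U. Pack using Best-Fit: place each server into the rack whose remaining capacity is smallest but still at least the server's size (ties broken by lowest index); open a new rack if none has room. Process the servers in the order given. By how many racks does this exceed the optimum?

1

Best-Fit: [17,15] [39] [25,11] [24,11] [23] [27] → 6 racks.
Total size 192U; any packing needs at least ⌈192/42⌉ = 5 racks.
An optimal packing achieves that bound: [39] [27,15] [25,17] [24,11] [23,11] → 5 racks.
Excess: 6 − 5 = 1.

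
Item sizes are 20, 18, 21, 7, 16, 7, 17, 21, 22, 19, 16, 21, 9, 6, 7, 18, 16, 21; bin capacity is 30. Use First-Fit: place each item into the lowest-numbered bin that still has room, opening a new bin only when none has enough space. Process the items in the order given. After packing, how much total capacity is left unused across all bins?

108

bin 1: place 20, 10 left
bin 2: place 18, 12 left
bin 3: place 21, 9 left
bin 1: place 7, 3 left
bin 4: place 16, 14 left
bin 2: place 7, 5 left
bin 5: place 17, 13 left
bin 6: place 21, 9 left
bin 7: place 22, 8 left
bin 8: place 19, 11 left
bin 9: place 16, 14 left
bin 10: place 21, 9 left
bin 3: place 9, 0 left
bin 4: place 6, 8 left
bin 4: place 7, 1 left
bin 11: place 18, 12 left
bin 12: place 16, 14 left
bin 13: place 21, 9 left
13 bins × 30 = 390; used 282; unused 108.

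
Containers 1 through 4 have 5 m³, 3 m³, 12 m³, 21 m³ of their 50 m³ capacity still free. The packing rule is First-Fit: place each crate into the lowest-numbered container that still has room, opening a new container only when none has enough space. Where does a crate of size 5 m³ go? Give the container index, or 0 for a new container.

1

Containers with room: container 1 (5 m³), container 3 (12 m³), container 4 (21 m³).
The first with room is container 1.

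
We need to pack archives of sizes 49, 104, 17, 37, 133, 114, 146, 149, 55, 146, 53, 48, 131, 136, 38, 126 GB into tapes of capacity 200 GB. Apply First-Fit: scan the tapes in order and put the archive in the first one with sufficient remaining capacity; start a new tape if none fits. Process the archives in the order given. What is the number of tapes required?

49 GB → tape 1 (remaining 151 GB)
104 GB → tape 1 (remaining 47 GB)
17 GB → tape 1 (remaining 30 GB)
37 GB → tape 2 (remaining 163 GB)
133 GB → tape 2 (remaining 30 GB)
114 GB → tape 3 (remaining 86 GB)
146 GB → tape 4 (remaining 54 GB)
149 GB → tape 5 (remaining 51 GB)
55 GB → tape 3 (remaining 31 GB)
146 GB → tape 6 (remaining 54 GB)
53 GB → tape 4 (remaining 1 GB)
48 GB → tape 5 (remaining 3 GB)
131 GB → tape 7 (remaining 69 GB)
136 GB → tape 8 (remaining 64 GB)
38 GB → tape 6 (remaining 16 GB)
126 GB → tape 9 (remaining 74 GB)

9 tapes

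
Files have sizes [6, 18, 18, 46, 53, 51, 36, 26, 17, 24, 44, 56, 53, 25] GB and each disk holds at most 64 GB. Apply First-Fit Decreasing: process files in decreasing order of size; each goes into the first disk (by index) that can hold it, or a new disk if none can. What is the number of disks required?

Sorted descending: 56, 53, 53, 51, 46, 44, 36, 26, 25, 24, 18, 18, 17, 6.
disk 1: place 56 GB, 8 GB left
disk 2: place 53 GB, 11 GB left
disk 3: place 53 GB, 11 GB left
disk 4: place 51 GB, 13 GB left
disk 5: place 46 GB, 18 GB left
disk 6: place 44 GB, 20 GB left
disk 7: place 36 GB, 28 GB left
disk 7: place 26 GB, 2 GB left
disk 8: place 25 GB, 39 GB left
disk 8: place 24 GB, 15 GB left
disk 5: place 18 GB, 0 GB left
disk 6: place 18 GB, 2 GB left
disk 9: place 17 GB, 47 GB left
disk 1: place 6 GB, 2 GB left

9 disks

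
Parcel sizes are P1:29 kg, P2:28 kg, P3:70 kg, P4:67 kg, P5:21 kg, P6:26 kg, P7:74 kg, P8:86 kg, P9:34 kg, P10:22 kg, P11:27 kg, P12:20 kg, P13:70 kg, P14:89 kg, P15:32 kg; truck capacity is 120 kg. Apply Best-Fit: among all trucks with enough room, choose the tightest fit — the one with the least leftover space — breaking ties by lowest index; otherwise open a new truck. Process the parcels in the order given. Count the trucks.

7

truck 1: place P1 (29 kg), 91 kg left
truck 1: place P2 (28 kg), 63 kg left
truck 2: place P3 (70 kg), 50 kg left
truck 3: place P4 (67 kg), 53 kg left
truck 2: place P5 (21 kg), 29 kg left
truck 2: place P6 (26 kg), 3 kg left
truck 4: place P7 (74 kg), 46 kg left
truck 5: place P8 (86 kg), 34 kg left
truck 5: place P9 (34 kg), 0 kg left
truck 4: place P10 (22 kg), 24 kg left
truck 3: place P11 (27 kg), 26 kg left
truck 4: place P12 (20 kg), 4 kg left
truck 6: place P13 (70 kg), 50 kg left
truck 7: place P14 (89 kg), 31 kg left
truck 6: place P15 (32 kg), 18 kg left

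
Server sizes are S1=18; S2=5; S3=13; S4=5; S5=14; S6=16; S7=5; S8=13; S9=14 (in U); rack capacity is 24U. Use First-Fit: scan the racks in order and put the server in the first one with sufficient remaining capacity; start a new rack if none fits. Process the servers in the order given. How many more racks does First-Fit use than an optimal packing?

First-Fit: [18,5] [13,5,5] [14] [16] [13] [14] → 6 racks.
6 servers exceed 12U (half the capacity), and no two of those can share a rack, so at least 6 racks are needed.
So 6 is already optimal.

0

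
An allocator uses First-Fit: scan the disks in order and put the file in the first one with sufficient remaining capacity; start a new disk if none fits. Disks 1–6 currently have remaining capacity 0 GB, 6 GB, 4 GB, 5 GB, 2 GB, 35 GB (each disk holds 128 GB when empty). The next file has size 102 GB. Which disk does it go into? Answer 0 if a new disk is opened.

0

No disk has ≥ 102 GB free, so a new disk is opened.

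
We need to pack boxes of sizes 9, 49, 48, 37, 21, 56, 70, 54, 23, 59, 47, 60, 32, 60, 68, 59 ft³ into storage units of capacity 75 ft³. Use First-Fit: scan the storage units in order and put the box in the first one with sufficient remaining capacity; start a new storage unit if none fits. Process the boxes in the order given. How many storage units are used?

storage unit 1: place 9 ft³, 66 ft³ left
storage unit 1: place 49 ft³, 17 ft³ left
storage unit 2: place 48 ft³, 27 ft³ left
storage unit 3: place 37 ft³, 38 ft³ left
storage unit 2: place 21 ft³, 6 ft³ left
storage unit 4: place 56 ft³, 19 ft³ left
storage unit 5: place 70 ft³, 5 ft³ left
storage unit 6: place 54 ft³, 21 ft³ left
storage unit 3: place 23 ft³, 15 ft³ left
storage unit 7: place 59 ft³, 16 ft³ left
storage unit 8: place 47 ft³, 28 ft³ left
storage unit 9: place 60 ft³, 15 ft³ left
storage unit 10: place 32 ft³, 43 ft³ left
storage unit 11: place 60 ft³, 15 ft³ left
storage unit 12: place 68 ft³, 7 ft³ left
storage unit 13: place 59 ft³, 16 ft³ left
Final storage units: [9,49] [48,21] [37,23] [56] [70] [54] [59] [47] [60] [32] [60] [68] [59].

13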